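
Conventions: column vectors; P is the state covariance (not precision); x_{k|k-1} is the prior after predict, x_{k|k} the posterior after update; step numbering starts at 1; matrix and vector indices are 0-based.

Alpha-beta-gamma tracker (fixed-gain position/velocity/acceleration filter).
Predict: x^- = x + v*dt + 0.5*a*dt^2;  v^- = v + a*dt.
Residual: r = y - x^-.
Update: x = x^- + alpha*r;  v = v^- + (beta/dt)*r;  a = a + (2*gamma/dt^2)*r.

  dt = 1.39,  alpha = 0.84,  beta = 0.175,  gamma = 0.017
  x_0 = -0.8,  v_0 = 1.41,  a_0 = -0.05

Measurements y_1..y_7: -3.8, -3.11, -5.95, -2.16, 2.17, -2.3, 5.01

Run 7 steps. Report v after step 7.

v_post = 0.5003

step 1: x_pred=1.1116  r=-4.9116  x^+=-3.0141  v^+=0.7221  a^+=-0.1364
step 2: x_pred=-2.1422  r=-0.9678  x^+=-2.9551  v^+=0.4106  a^+=-0.1535
step 3: x_pred=-2.5326  r=-3.4174  x^+=-5.4032  v^+=-0.2329  a^+=-0.2136
step 4: x_pred=-5.9333  r=3.7733  x^+=-2.7637  v^+=-0.0548  a^+=-0.1472
step 5: x_pred=-2.9821  r=5.1521  x^+=1.3457  v^+=0.3893  a^+=-0.0565
step 6: x_pred=1.8321  r=-4.1321  x^+=-1.6389  v^+=-0.2095  a^+=-0.1293
step 7: x_pred=-2.0550  r=7.0650  x^+=3.8796  v^+=0.5003  a^+=-0.0049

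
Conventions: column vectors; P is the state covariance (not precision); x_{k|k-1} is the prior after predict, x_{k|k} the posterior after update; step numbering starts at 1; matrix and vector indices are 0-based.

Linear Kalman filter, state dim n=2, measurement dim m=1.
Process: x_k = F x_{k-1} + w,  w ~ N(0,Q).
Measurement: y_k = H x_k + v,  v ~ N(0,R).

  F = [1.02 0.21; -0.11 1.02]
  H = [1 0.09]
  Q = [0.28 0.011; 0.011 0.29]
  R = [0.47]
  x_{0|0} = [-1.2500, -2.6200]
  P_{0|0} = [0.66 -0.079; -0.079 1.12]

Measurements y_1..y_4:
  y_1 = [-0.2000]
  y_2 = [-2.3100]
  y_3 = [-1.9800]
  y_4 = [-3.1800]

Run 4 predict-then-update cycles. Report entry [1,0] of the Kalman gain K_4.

step 1: x^-=[-1.8252, -2.5349]  P^-=[0.9822 0.0965; 0.0965 1.4810]  S=[1.4816]  K=[0.6688; 0.1551]  nu=[1.8533]  x^+=[-0.5857, -2.2475]  P^+=[0.3195 -0.0572; -0.0572 1.4453]
step 2: x^-=[-1.0693, -2.2280]  P^-=[0.6516 0.2266; 0.2266 1.8104]  S=[1.1771]  K=[0.5709; 0.3309]  nu=[-1.0401]  x^+=[-1.6632, -2.5722]  P^+=[0.2680 0.0042; 0.0042 1.6815]
step 3: x^-=[-2.2366, -2.4407]  P^-=[0.6347 0.3454; 0.3454 2.0418]  S=[1.1834]  K=[0.5626; 0.4471]  nu=[0.4763]  x^+=[-1.9687, -2.2277]  P^+=[0.2601 0.0477; 0.0477 1.8052]
step 4: x^-=[-2.4758, -2.0557]  P^-=[0.6507 0.4170; 0.4170 2.1606]  S=[1.2132]  K=[0.5672; 0.5040]  nu=[-0.5191]  x^+=[-2.7703, -2.3174]  P^+=[0.2603 0.0701; 0.0701 1.8524]

K[1,0] = 0.5040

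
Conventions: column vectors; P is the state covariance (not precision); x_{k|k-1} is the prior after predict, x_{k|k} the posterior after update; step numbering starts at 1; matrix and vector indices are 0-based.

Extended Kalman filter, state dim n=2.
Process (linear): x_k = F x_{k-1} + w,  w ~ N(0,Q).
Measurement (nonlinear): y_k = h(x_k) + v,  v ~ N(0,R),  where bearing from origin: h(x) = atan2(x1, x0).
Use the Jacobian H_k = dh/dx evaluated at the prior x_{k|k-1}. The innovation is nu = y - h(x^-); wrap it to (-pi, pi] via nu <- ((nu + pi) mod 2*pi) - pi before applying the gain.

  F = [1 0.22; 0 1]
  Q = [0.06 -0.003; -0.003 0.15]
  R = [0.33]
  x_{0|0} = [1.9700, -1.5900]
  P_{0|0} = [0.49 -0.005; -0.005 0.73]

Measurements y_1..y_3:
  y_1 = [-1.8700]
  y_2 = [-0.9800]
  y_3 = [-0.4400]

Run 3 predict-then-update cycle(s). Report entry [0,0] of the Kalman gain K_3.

step 1: x^-=[1.6202, -1.5900]  P^-=[0.5831 0.1526; 0.1526 0.8800]  H_jac=[0.3085 0.3144]  S=[0.5021]  K=[0.4539; 0.6448]  nu=[-1.0940]  x^+=[1.1236, -2.2954]  P^+=[0.4797 0.0056; 0.0056 0.6712]
step 2: x^-=[0.6186, -2.2954]  P^-=[0.5747 0.1503; 0.1503 0.8212]  H_jac=[0.4061 0.1095]  S=[0.4480]  K=[0.5577; 0.3369]  nu=[0.3275]  x^+=[0.8013, -2.1851]  P^+=[0.4353 0.0661; 0.0661 0.7704]
step 3: x^-=[0.3206, -2.1851]  P^-=[0.5617 0.2326; 0.2326 0.9204]  H_jac=[0.4480 0.0657]  S=[0.4604]  K=[0.5798; 0.3578]  nu=[0.9851]  x^+=[0.8917, -1.8326]  P^+=[0.4069 0.1371; 0.1371 0.8614]

K[0,0] = 0.5798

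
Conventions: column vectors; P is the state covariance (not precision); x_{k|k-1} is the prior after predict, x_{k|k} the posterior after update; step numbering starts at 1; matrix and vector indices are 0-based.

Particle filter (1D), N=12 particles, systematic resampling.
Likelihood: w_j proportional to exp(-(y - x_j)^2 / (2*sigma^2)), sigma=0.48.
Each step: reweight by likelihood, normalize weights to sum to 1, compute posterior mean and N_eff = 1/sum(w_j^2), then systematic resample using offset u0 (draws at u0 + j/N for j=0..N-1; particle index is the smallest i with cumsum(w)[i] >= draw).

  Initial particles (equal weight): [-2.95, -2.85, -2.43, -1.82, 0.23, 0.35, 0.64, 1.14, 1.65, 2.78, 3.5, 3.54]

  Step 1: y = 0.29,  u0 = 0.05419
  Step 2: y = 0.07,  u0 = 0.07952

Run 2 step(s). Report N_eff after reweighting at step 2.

step 1: w=[0.0000, 0.0000, 0.0000, 0.0000, 0.3332, 0.3332, 0.2574, 0.0700, 0.0061, 0.0000, 0.0000, 0.0000]  mean=0.4478  Neff=3.4095  idx=[4, 4, 4, 4, 5, 5, 5, 5, 6, 6, 6, 7]
step 2: w=[0.1084, 0.1084, 0.1084, 0.1084, 0.0967, 0.0967, 0.0967, 0.0967, 0.0566, 0.0566, 0.0566, 0.0096]  mean=0.3548  Neff=10.6214  idx=[0, 1, 2, 3, 3, 4, 5, 6, 7, 8, 9, 11]

N_eff = 10.6214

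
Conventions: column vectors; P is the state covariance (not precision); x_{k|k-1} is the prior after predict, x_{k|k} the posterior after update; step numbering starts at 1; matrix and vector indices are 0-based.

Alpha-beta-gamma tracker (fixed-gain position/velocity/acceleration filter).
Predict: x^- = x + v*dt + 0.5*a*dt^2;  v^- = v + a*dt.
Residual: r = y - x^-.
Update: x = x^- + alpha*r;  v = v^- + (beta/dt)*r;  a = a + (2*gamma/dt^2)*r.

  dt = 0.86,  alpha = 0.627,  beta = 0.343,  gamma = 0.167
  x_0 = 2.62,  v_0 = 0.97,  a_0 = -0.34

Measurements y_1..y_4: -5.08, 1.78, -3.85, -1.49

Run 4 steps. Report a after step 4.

step 1: x_pred=3.3285  r=-8.4085  x^+=-1.9436  v^+=-2.6760  a^+=-4.1372
step 2: x_pred=-5.7750  r=7.5550  x^+=-1.0380  v^+=-3.2208  a^+=-0.7254
step 3: x_pred=-4.0762  r=0.2262  x^+=-3.9344  v^+=-3.7545  a^+=-0.6233
step 4: x_pred=-7.3937  r=5.9037  x^+=-3.6921  v^+=-1.9359  a^+=2.0428

a_post = 2.0428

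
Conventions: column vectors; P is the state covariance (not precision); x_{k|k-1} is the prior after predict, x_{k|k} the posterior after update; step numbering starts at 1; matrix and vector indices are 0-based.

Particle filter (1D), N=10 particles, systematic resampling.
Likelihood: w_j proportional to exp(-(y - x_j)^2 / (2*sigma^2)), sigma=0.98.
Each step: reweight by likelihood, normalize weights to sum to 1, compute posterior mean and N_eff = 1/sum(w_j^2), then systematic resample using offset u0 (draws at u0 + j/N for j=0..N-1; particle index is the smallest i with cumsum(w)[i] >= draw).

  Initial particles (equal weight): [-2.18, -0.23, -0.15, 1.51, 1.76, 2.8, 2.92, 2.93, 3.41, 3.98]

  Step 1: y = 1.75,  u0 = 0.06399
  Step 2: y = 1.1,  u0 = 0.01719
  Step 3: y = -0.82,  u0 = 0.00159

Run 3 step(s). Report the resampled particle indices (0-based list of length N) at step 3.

step 1: w=[0.0001, 0.0316, 0.0372, 0.2364, 0.2436, 0.1372, 0.1195, 0.1180, 0.0580, 0.0183]  mean=2.1223  Neff=5.9394  idx=[2, 3, 3, 4, 4, 5, 5, 6, 7, 8]
step 2: w=[0.0937, 0.1937, 0.1937, 0.1685, 0.1685, 0.0470, 0.0470, 0.0377, 0.0370, 0.0131]  mean=1.6905  Neff=6.7556  idx=[0, 1, 1, 2, 2, 3, 3, 4, 4, 7]
step 3: w=[0.6858, 0.0513, 0.0513, 0.0513, 0.0513, 0.0271, 0.0271, 0.0271, 0.0271, 0.0006]  mean=0.3995  Neff=2.0669  idx=[0, 0, 0, 0, 0, 0, 0, 1, 3, 5]

resampled_idx = [0, 0, 0, 0, 0, 0, 0, 1, 3, 5]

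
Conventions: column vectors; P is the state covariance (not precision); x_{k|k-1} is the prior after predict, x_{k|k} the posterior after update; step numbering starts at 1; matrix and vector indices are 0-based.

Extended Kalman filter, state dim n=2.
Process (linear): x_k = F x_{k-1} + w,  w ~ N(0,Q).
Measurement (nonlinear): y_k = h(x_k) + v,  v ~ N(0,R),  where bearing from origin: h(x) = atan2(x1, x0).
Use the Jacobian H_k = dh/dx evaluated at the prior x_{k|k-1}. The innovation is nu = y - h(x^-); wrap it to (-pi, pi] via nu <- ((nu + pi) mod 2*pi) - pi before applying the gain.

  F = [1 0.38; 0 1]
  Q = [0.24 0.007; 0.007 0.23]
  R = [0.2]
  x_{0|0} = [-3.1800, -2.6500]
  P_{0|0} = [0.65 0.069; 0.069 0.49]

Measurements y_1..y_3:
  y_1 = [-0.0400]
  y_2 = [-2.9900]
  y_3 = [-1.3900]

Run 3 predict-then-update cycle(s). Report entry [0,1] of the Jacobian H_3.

H_jac[0,1] = -0.1189

step 1: x^-=[-4.1870, -2.6500]  P^-=[1.0132 0.2622; 0.2622 0.7200]  H_jac=[0.1079 -0.1705]  S=[0.2231]  K=[0.2898; -0.4235]  nu=[2.5373]  x^+=[-3.4518, -3.7246]  P^+=[0.9945 0.2896; 0.2896 0.6800]
step 2: x^-=[-4.8671, -3.7246]  P^-=[1.5527 0.5550; 0.5550 0.9100]  H_jac=[0.0992 -0.1296]  S=[0.2163]  K=[0.3794; -0.2907]  nu=[-0.5016]  x^+=[-5.0574, -3.5787]  P^+=[1.5216 0.5788; 0.5788 0.8917]
step 3: x^-=[-6.4174, -3.5787]  P^-=[2.3303 0.9247; 0.9247 1.1217]  H_jac=[0.0663 -0.1189]  S=[0.2115]  K=[0.2106; -0.3406]  nu=[1.2429]  x^+=[-6.1556, -4.0020]  P^+=[2.3209 0.9398; 0.9398 1.0972]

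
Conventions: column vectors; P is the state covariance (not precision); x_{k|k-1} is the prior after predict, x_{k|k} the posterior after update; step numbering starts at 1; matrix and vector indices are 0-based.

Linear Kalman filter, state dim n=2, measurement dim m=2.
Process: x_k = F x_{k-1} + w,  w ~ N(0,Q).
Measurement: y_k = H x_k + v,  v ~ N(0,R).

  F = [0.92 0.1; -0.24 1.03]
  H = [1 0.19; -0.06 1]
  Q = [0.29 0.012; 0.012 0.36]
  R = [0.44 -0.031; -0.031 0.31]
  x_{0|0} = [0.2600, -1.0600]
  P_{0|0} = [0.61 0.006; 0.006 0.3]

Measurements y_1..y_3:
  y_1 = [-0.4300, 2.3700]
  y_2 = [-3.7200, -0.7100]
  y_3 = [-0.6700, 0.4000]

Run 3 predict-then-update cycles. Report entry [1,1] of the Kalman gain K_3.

K[1,1] = 0.6583

step 1: x^-=[0.1332, -1.1542]  P^-=[0.8104 -0.0862; -0.0862 0.7104]  S=[1.2433 -0.0299; -0.0299 1.0337]  K=[0.6360 -0.1121; 0.0559 0.6939]  nu=[-0.3439, 3.5322]  x^+=[-0.4814, 1.2776]  P^+=[0.2903 -0.0370; -0.0370 0.2112]
step 2: x^-=[-0.3151, 1.4314]  P^-=[0.5310 -0.0646; -0.0646 0.6190]  S=[0.9688 -0.0091; -0.0091 0.9387]  K=[0.5345 -0.0976; 0.0610 0.6642]  nu=[-3.6769, -2.1603]  x^+=[-2.0698, -0.2276]  P^+=[0.2443 -0.0322; -0.0322 0.2021]
step 3: x^-=[-1.9269, 0.2623]  P^-=[0.4929 -0.0508; -0.0508 0.6044]  S=[0.9354 0.0040; 0.0040 0.9222]  K=[0.5170 -0.0894; 0.0656 0.6583]  nu=[1.2071, 0.0221]  x^+=[-1.3048, 0.3560]  P^+=[0.2359 -0.0296; -0.0296 0.2003]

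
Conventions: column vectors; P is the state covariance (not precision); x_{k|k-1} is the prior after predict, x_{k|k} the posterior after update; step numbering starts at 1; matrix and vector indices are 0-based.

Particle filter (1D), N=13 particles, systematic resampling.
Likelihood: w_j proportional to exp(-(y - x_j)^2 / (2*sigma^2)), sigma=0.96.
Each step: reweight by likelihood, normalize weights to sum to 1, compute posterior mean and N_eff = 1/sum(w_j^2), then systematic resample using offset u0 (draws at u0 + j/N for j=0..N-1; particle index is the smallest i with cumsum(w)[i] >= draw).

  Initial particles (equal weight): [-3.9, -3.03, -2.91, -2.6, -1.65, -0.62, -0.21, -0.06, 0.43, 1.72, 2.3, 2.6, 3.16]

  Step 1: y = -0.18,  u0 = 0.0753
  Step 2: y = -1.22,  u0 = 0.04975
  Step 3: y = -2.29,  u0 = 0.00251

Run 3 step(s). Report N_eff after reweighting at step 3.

step 1: w=[0.0001, 0.0028, 0.0041, 0.0097, 0.0723, 0.2101, 0.2333, 0.2316, 0.1907, 0.0329, 0.0083, 0.0035, 0.0005]  mean=-0.1901  Neff=5.1267  idx=[4, 5, 5, 6, 6, 6, 7, 7, 7, 8, 8, 8, 11]
step 2: w=[0.1412, 0.1284, 0.1284, 0.0898, 0.0898, 0.0898, 0.0752, 0.0752, 0.0752, 0.0356, 0.0356, 0.0356, 0.0001]  mean=-0.4162  Neff=10.2163  idx=[0, 0, 1, 2, 2, 3, 4, 5, 5, 6, 8, 9, 11]
step 3: w=[0.2844, 0.2844, 0.0782, 0.0782, 0.0782, 0.0340, 0.0340, 0.0340, 0.0340, 0.0239, 0.0239, 0.0064, 0.0064]  mean=-1.1099  Neff=5.3773  idx=[0, 0, 0, 0, 1, 1, 1, 1, 2, 3, 4, 6, 8]

N_eff = 5.3773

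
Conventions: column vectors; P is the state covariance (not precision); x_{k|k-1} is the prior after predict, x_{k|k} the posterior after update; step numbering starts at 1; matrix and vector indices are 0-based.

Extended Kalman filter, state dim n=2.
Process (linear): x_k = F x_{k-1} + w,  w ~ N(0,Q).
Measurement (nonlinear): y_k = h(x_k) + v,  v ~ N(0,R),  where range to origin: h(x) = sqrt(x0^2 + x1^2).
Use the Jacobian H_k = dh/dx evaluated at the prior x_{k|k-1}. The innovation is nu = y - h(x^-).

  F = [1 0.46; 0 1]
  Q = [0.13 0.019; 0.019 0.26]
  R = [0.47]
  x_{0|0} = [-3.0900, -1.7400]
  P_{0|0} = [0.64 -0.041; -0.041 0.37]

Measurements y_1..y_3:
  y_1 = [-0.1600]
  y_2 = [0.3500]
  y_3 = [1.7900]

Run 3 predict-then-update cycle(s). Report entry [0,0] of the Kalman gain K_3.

step 1: x^-=[-3.8904, -1.7400]  P^-=[0.8106 0.1482; 0.1482 0.6300]  H_jac=[-0.9129 -0.4083]  S=[1.3609]  K=[-0.5882; -0.2884]  nu=[-4.4218]  x^+=[-1.2897, -0.4647]  P^+=[0.3398 -0.0827; -0.0827 0.5168]
step 2: x^-=[-1.5035, -0.4647]  P^-=[0.5031 0.1741; 0.1741 0.7768]  H_jac=[-0.9554 -0.2953]  S=[1.0952]  K=[-0.4858; -0.3613]  nu=[-1.2237]  x^+=[-0.9090, -0.0226]  P^+=[0.2446 -0.0182; -0.0182 0.6338]
step 3: x^-=[-0.9194, -0.0226]  P^-=[0.4920 0.2924; 0.2924 0.8938]  H_jac=[-0.9997 -0.0246]  S=[0.9766]  K=[-0.5110; -0.3218]  nu=[0.8703]  x^+=[-1.3641, -0.3027]  P^+=[0.2370 0.1318; 0.1318 0.7927]

K[0,0] = -0.5110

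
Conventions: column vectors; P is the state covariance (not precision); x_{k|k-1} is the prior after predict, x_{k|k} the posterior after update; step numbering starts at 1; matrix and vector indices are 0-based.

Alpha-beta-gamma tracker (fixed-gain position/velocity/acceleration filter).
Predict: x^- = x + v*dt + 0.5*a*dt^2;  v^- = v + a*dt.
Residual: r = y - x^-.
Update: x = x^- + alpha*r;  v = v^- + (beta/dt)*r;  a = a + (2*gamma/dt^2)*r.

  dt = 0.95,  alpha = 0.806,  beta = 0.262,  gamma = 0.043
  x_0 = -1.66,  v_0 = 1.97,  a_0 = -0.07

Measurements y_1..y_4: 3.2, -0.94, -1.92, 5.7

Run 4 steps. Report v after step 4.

step 1: x_pred=0.1799  r=3.0201  x^+=2.6141  v^+=2.7364  a^+=0.2178
step 2: x_pred=5.3120  r=-6.2520  x^+=0.2729  v^+=1.2191  a^+=-0.3780
step 3: x_pred=1.2604  r=-3.1804  x^+=-1.3030  v^+=-0.0171  a^+=-0.6810
step 4: x_pred=-1.6266  r=7.3266  x^+=4.2786  v^+=1.3565  a^+=0.0171

v_post = 1.3565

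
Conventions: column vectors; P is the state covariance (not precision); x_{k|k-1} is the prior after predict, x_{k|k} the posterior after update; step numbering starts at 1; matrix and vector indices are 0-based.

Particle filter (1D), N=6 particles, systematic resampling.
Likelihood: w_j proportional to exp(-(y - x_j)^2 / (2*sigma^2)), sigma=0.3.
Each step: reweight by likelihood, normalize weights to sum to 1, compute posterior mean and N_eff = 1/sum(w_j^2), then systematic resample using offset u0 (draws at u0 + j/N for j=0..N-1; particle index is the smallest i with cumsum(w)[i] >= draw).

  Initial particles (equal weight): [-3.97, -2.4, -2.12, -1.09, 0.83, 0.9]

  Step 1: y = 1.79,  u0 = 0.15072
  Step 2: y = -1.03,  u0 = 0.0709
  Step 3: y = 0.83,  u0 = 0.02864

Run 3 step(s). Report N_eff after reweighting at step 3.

step 1: w=[0.0000, 0.0000, 0.0000, 0.0000, 0.3275, 0.6725]  mean=0.8771  Neff=1.7873  idx=[4, 4, 5, 5, 5, 5]
step 2: w=[0.3429, 0.3429, 0.0785, 0.0785, 0.0785, 0.0785]  mean=0.8520  Neff=3.8482  idx=[0, 0, 1, 1, 2, 4]
step 3: w=[0.1682, 0.1682, 0.1682, 0.1682, 0.1637, 0.1637]  mean=0.8529  Neff=5.9990  idx=[0, 1, 2, 3, 4, 5]

N_eff = 5.9990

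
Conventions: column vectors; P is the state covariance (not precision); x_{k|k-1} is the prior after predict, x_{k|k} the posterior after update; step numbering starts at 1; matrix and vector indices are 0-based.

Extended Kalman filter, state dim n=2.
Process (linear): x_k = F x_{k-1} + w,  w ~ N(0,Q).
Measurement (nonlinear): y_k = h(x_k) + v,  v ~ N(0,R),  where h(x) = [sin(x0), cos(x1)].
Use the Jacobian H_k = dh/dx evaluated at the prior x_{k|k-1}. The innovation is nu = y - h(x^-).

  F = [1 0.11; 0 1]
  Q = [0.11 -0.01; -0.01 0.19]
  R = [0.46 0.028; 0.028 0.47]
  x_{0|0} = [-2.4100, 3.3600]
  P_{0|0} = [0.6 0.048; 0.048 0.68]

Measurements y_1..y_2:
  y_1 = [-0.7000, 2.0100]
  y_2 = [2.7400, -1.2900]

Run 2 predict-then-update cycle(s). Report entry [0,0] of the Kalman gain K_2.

step 1: x^-=[-2.0404, 3.3600]  P^-=[0.7288 0.1128; 0.1128 0.8700]  H_jac=[-0.4525 0.0000; 0.0000 0.2167]  S=[0.6092 0.0169; 0.0169 0.5108]  K=[-0.5432 0.0659; -0.0941 0.3721]  nu=[0.1917, 2.9862]  x^+=[-1.9479, 4.4532]  P^+=[0.5480 0.0727; 0.0727 0.7950]
step 2: x^-=[-1.4580, 4.4532]  P^-=[0.6837 0.1501; 0.1501 0.9850]  H_jac=[0.1125 0.0000; 0.0000 0.9666]  S=[0.4687 0.0443; 0.0443 1.3904]  K=[0.1547 0.0994; -0.0288 0.6857]  nu=[3.7336, -1.0337]  x^+=[-0.9831, 3.6368]  P^+=[0.6573 0.0528; 0.0528 0.3326]

K[0,0] = 0.1547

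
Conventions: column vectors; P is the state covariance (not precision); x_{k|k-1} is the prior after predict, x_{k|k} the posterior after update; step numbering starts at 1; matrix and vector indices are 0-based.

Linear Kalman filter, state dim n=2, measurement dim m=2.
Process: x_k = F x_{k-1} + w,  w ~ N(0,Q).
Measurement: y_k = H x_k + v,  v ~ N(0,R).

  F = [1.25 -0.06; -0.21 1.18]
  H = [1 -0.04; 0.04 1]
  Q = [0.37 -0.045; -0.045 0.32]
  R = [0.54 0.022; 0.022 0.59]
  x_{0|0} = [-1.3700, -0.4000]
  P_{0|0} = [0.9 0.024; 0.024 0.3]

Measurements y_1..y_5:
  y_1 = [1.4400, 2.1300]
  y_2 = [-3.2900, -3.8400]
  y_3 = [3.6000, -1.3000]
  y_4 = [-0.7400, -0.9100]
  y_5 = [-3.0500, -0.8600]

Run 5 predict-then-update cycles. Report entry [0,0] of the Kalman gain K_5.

K[0,0] = 0.6172

step 1: x^-=[-1.6885, -0.1843]  P^-=[1.7737 -0.2668; -0.2668 0.7655]  S=[2.3363 -0.2040; -0.2040 1.3370]  K=[0.7611 -0.0303; -0.0790 0.5525]  nu=[3.1211, 2.3818]  x^+=[0.6148, 0.8850]  P^+=[0.4096 -0.0175; -0.0175 0.3249]
step 2: x^-=[0.7155, 0.9152]  P^-=[1.0139 -0.2016; -0.2016 0.7992]  S=[1.5713 -0.1707; -0.1707 1.3747]  K=[0.6464 -0.0369; -0.0873 0.5647]  nu=[-3.9688, -4.7838]  x^+=[-1.6734, -1.4395]  P^+=[0.3474 -0.0214; -0.0214 0.3321]
step 3: x^-=[-2.0054, -1.3472]  P^-=[0.9172 -0.1916; -0.1916 0.8083]  S=[1.4738 -0.1649; -0.1649 1.3845]  K=[0.6233 -0.0376; -0.0884 0.5678]  nu=[5.5515, 0.1274]  x^+=[1.4501, -1.7656]  P^+=[0.3349 -0.0219; -0.0219 0.3339]
step 4: x^-=[1.9186, -2.3879]  P^-=[0.8977 -0.1891; -0.1891 0.8106]  S=[1.4542 -0.1633; -0.1633 1.3869]  K=[0.6183 -0.0376; -0.0885 0.5686]  nu=[-2.7541, 1.4012]  x^+=[0.1629, -1.3475]  P^+=[0.3322 -0.0219; -0.0219 0.3344]
step 5: x^-=[0.2845, -1.6243]  P^-=[0.8935 -0.1884; -0.1884 0.8111]  S=[1.4499 -0.1629; -0.1629 1.3875]  K=[0.6172 -0.0376; -0.0885 0.5688]  nu=[-3.3994, 0.7529]  x^+=[-1.8421, -0.8953]  P^+=[0.3316 -0.0219; -0.0219 0.3345]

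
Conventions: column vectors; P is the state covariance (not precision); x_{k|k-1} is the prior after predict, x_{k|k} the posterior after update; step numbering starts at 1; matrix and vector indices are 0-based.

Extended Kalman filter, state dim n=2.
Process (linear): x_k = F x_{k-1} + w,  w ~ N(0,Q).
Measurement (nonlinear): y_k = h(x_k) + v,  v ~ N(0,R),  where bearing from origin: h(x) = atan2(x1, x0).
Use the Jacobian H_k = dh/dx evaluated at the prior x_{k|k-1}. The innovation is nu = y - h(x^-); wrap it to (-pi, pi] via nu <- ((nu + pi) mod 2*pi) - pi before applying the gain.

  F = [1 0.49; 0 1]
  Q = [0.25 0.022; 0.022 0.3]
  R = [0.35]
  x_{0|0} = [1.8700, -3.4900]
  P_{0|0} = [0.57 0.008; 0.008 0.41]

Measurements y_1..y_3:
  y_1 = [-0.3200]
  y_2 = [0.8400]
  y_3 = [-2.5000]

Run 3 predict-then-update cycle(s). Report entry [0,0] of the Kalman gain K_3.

step 1: x^-=[0.1599, -3.4900]  P^-=[0.9263 0.2309; 0.2309 0.7100]  H_jac=[0.2859 0.0131]  S=[0.4276]  K=[0.6265; 0.1762]  nu=[1.2050]  x^+=[0.9148, -3.2777]  P^+=[0.7585 0.1837; 0.1837 0.6967]
step 2: x^-=[-0.6912, -3.2777]  P^-=[1.3558 0.5471; 0.5471 0.9967]  H_jac=[0.2921 -0.0616]  S=[0.4498]  K=[0.8056; 0.2188]  nu=[2.6186]  x^+=[1.4182, -2.7048]  P^+=[1.0639 0.4678; 0.4678 0.9752]
step 3: x^-=[0.0929, -2.7048]  P^-=[2.0065 0.9677; 0.9677 1.2752]  H_jac=[0.3693 0.0127]  S=[0.6329]  K=[1.1902; 0.5902]  nu=[-0.9635]  x^+=[-1.0539, -3.2734]  P^+=[1.1100 0.5231; 0.5231 1.0548]

K[0,0] = 1.1902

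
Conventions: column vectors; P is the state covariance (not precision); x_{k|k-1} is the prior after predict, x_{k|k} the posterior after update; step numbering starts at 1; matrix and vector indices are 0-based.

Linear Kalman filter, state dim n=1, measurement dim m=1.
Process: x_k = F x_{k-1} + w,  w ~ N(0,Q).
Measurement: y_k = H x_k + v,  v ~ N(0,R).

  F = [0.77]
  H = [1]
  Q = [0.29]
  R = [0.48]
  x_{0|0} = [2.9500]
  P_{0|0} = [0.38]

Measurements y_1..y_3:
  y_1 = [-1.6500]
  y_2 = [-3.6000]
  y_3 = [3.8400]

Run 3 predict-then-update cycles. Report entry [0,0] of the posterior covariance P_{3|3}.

P_post[0,0] = 0.2256

step 1: x^-=[2.2715]  P^-=[0.5153]  S=[0.9953]  K=[0.5177]  nu=[-3.9215]  x^+=[0.2412]  P^+=[0.2485]
step 2: x^-=[0.1857]  P^-=[0.4373]  S=[0.9173]  K=[0.4767]  nu=[-3.7857]  x^+=[-1.6191]  P^+=[0.2288]
step 3: x^-=[-1.2467]  P^-=[0.4257]  S=[0.9057]  K=[0.4700]  nu=[5.0867]  x^+=[1.1441]  P^+=[0.2256]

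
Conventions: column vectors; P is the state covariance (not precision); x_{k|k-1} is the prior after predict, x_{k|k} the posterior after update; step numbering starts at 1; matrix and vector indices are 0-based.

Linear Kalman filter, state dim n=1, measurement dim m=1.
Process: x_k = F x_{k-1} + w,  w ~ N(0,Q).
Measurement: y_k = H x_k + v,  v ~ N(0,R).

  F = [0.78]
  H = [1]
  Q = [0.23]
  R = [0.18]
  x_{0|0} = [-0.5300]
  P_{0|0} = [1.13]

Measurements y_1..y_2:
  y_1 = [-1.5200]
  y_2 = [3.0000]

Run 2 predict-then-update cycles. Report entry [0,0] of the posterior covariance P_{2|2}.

P_post[0,0] = 0.1154

step 1: x^-=[-0.4134]  P^-=[0.9175]  S=[1.0975]  K=[0.8360]  nu=[-1.1066]  x^+=[-1.3385]  P^+=[0.1505]
step 2: x^-=[-1.0440]  P^-=[0.3216]  S=[0.5016]  K=[0.6411]  nu=[4.0440]  x^+=[1.5486]  P^+=[0.1154]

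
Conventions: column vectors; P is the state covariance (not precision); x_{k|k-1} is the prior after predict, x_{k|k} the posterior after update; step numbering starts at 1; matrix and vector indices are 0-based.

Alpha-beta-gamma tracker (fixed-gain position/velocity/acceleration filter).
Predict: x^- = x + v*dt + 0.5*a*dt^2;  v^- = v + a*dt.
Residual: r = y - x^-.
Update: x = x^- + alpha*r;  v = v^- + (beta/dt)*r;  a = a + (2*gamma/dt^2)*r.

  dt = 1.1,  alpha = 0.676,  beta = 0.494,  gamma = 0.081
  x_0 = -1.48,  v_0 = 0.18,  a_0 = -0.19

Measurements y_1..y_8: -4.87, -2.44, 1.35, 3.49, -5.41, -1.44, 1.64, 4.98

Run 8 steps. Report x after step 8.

x_post = 3.5473

step 1: x_pred=-1.3970  r=-3.4730  x^+=-3.7447  v^+=-1.5887  a^+=-0.6550
step 2: x_pred=-5.8886  r=3.4486  x^+=-3.5573  v^+=-0.7605  a^+=-0.1933
step 3: x_pred=-4.5108  r=5.8608  x^+=-0.5489  v^+=1.6590  a^+=0.5914
step 4: x_pred=1.6337  r=1.8563  x^+=2.8886  v^+=3.1431  a^+=0.8399
step 5: x_pred=6.8541  r=-12.2641  x^+=-1.4364  v^+=-1.4407  a^+=-0.8021
step 6: x_pred=-3.5064  r=2.0664  x^+=-2.1095  v^+=-1.3949  a^+=-0.5254
step 7: x_pred=-3.9618  r=5.6018  x^+=-0.1750  v^+=0.5428  a^+=0.2246
step 8: x_pred=0.5580  r=4.4220  x^+=3.5473  v^+=2.7758  a^+=0.8166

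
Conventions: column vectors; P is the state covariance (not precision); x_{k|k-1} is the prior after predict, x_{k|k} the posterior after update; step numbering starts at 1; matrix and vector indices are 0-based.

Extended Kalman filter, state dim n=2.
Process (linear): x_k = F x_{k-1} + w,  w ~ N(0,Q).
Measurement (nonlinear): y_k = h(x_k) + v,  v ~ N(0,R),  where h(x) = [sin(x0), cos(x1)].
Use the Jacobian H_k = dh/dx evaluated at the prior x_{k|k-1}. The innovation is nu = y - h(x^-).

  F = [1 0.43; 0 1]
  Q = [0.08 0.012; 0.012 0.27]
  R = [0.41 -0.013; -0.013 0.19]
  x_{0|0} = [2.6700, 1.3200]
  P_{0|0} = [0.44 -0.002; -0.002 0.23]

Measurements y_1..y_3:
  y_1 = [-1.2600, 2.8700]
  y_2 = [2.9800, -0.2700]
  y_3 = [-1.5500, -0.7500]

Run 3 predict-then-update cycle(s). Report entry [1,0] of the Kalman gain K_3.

K[1,0] = 0.0510

step 1: x^-=[3.2376, 1.3200]  P^-=[0.5608 0.1089; 0.1089 0.5000]  H_jac=[-0.9954 0.0000; 0.0000 -0.9687]  S=[0.9657 0.0920; 0.0920 0.6592]  K=[-0.5704 -0.0804; -0.0428 -0.7288]  nu=[-1.1641, 2.6218]  x^+=[3.6908, -0.5409]  P^+=[0.2339 0.0081; 0.0081 0.1424]
step 2: x^-=[3.4582, -0.5409]  P^-=[0.3472 0.0813; 0.0813 0.4124]  H_jac=[-0.9503 0.0000; 0.0000 0.5149]  S=[0.7235 -0.0528; -0.0528 0.2993]  K=[-0.4516 0.0603; -0.0558 0.6995]  nu=[3.2914, -1.1272]  x^+=[1.9039, -1.5130]  P^+=[0.1957 0.0336; 0.0336 0.2595]
step 3: x^-=[1.2533, -1.5130]  P^-=[0.3526 0.1572; 0.1572 0.5295]  H_jac=[0.3122 0.0000; 0.0000 0.9983]  S=[0.4444 0.0360; 0.0360 0.7178]  K=[0.2309 0.2071; 0.0510 0.7340]  nu=[-2.5000, -0.8077]  x^+=[0.5086, -2.2334]  P^+=[0.2947 0.0364; 0.0364 0.1390]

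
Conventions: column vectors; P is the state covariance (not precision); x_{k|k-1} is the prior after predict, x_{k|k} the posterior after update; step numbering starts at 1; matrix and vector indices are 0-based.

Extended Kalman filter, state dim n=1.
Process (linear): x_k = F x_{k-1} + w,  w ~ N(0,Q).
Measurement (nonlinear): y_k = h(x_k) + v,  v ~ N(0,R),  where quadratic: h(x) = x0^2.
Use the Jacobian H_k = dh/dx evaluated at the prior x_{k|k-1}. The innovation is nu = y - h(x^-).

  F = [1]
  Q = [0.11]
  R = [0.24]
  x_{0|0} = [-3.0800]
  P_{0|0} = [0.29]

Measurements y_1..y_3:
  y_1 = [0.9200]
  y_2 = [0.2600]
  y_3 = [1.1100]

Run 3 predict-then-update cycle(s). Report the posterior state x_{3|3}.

x_post = [-1.0520]

step 1: x^-=[-3.0800]  P^-=[0.4000]  H_jac=[-6.1600]  S=[15.4182]  K=[-0.1598]  nu=[-8.5664]  x^+=[-1.7110]  P^+=[0.0062]
step 2: x^-=[-1.7110]  P^-=[0.1162]  H_jac=[-3.4220]  S=[1.6010]  K=[-0.2484]  nu=[-2.6675]  x^+=[-1.0483]  P^+=[0.0174]
step 3: x^-=[-1.0483]  P^-=[0.1274]  H_jac=[-2.0967]  S=[0.8002]  K=[-0.3339]  nu=[0.0110]  x^+=[-1.0520]  P^+=[0.0382]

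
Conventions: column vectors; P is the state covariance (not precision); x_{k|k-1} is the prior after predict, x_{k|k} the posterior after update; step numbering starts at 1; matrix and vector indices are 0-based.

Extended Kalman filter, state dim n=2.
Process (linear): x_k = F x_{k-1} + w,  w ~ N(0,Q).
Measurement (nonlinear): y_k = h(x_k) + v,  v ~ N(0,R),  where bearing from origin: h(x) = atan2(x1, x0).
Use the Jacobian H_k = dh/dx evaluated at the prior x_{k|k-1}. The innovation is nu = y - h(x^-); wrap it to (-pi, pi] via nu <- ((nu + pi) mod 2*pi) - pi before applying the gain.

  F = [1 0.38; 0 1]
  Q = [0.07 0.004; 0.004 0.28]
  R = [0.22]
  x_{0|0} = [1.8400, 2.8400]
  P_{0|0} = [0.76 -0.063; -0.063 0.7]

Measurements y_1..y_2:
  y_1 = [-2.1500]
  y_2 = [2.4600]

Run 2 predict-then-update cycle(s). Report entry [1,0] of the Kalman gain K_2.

K[1,0] = 0.7810

step 1: x^-=[2.9192, 2.8400]  P^-=[0.8832 0.2070; 0.2070 0.9800]  H_jac=[-0.1712 0.1760]  S=[0.2638]  K=[-0.4352; 0.5195]  nu=[-2.9216]  x^+=[4.1906, 1.3222]  P^+=[0.8332 0.2666; 0.2666 0.9088]
step 2: x^-=[4.6931, 1.3222]  P^-=[1.2371 0.6160; 0.6160 1.1888]  H_jac=[-0.0556 0.1974]  S=[0.2566]  K=[0.2057; 0.7810]  nu=[2.1854]  x^+=[5.1427, 3.0290]  P^+=[1.2263 0.5747; 0.5747 1.0323]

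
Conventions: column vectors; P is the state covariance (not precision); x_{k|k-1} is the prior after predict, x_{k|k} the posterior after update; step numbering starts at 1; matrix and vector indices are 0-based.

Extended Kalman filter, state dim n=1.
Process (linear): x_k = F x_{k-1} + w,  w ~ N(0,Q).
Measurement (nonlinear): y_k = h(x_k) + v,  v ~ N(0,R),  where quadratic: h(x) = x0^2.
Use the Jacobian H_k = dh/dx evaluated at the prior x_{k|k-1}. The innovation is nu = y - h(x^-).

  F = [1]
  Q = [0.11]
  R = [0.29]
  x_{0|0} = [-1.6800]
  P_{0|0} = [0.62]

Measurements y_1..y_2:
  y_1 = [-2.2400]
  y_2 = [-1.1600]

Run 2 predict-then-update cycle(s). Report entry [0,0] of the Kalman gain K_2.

K[0,0] = -0.1909

step 1: x^-=[-1.6800]  P^-=[0.7300]  H_jac=[-3.3600]  S=[8.5314]  K=[-0.2875]  nu=[-5.0624]  x^+=[-0.2245]  P^+=[0.0248]
step 2: x^-=[-0.2245]  P^-=[0.1348]  H_jac=[-0.4491]  S=[0.3172]  K=[-0.1909]  nu=[-1.2104]  x^+=[0.0065]  P^+=[0.1233]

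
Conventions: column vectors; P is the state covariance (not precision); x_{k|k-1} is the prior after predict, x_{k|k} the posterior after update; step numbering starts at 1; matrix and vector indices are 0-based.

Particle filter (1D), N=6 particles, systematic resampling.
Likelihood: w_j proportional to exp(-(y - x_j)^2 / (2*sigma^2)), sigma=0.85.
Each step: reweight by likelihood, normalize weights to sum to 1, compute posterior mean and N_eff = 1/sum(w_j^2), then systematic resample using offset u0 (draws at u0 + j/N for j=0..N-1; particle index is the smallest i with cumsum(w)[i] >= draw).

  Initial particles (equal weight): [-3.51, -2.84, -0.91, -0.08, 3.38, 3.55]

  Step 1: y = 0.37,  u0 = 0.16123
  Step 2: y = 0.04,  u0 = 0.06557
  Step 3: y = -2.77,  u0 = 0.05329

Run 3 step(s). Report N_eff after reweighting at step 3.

step 1: w=[0.0000, 0.0007, 0.2694, 0.7276, 0.0016, 0.0008]  mean=-0.2972  Neff=1.6613  idx=[2, 3, 3, 3, 3, 3]
step 2: w=[0.0976, 0.1805, 0.1805, 0.1805, 0.1805, 0.1805]  mean=-0.1610  Neff=5.8008  idx=[0, 1, 2, 3, 4, 5]
step 3: w=[0.7319, 0.0536, 0.0536, 0.0536, 0.0536, 0.0536]  mean=-0.6874  Neff=1.8182  idx=[0, 0, 0, 0, 0, 3]

N_eff = 1.8182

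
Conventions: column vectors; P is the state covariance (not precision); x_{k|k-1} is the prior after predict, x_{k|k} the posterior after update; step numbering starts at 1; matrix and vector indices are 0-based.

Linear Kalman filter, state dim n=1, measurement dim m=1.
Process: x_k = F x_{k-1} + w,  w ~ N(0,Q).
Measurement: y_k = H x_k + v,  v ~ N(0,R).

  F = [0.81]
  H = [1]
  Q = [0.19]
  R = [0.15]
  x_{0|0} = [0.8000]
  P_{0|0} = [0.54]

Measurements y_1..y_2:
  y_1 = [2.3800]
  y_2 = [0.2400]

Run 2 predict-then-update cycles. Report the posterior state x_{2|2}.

x_post = [0.7379]

step 1: x^-=[0.6480]  P^-=[0.5443]  S=[0.6943]  K=[0.7840]  nu=[1.7320]  x^+=[2.0058]  P^+=[0.1176]
step 2: x^-=[1.6247]  P^-=[0.2672]  S=[0.4172]  K=[0.6404]  nu=[-1.3847]  x^+=[0.7379]  P^+=[0.0961]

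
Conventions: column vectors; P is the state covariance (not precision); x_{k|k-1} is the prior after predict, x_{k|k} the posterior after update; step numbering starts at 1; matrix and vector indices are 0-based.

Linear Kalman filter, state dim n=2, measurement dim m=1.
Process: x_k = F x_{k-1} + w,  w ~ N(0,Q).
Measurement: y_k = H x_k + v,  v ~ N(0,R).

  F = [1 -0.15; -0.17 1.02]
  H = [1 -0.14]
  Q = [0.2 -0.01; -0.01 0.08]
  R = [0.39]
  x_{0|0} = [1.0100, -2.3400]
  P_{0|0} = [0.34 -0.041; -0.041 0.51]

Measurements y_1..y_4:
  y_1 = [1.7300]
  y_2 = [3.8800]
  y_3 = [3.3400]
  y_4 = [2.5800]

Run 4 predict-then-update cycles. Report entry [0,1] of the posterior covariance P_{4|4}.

step 1: x^-=[1.3610, -2.5585]  P^-=[0.5638 -0.1887; -0.1887 0.6346]  S=[1.0190]  K=[0.5792; -0.2724]  nu=[0.0108]  x^+=[1.3673, -2.5614]  P^+=[0.2220 -0.0280; -0.0280 0.5591]
step 2: x^-=[1.7515, -2.8451]  P^-=[0.4429 -0.1625; -0.1625 0.6778]  S=[0.8917]  K=[0.5222; -0.2886]  nu=[1.7302]  x^+=[2.6550, -3.3445]  P^+=[0.1997 -0.0281; -0.0281 0.6035]
step 3: x^-=[3.1567, -3.8628]  P^-=[0.4217 -0.1656; -0.1656 0.7234]  S=[0.8723]  K=[0.5101; -0.3060]  nu=[-0.3575]  x^+=[2.9744, -3.7534]  P^+=[0.1948 -0.0295; -0.0295 0.6417]
step 4: x^-=[3.5374, -4.3341]  P^-=[0.4181 -0.1721; -0.1721 0.7635]  S=[0.8712]  K=[0.5075; -0.3203]  nu=[-1.5641]  x^+=[2.7435, -3.8331]  P^+=[0.1937 -0.0305; -0.0305 0.6741]

P_post[0,1] = -0.0305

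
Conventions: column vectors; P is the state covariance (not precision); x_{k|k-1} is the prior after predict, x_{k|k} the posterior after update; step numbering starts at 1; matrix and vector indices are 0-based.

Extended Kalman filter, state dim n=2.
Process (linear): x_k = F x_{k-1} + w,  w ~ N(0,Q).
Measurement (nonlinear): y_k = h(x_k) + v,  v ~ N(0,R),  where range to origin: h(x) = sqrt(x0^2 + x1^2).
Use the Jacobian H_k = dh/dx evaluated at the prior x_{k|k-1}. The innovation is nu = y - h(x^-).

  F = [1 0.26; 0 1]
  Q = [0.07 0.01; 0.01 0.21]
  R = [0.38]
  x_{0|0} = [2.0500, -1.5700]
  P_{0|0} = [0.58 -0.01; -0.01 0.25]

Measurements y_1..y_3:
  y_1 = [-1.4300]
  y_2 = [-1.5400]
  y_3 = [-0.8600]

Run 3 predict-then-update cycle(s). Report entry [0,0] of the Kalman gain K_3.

step 1: x^-=[1.6418, -1.5700]  P^-=[0.6617 0.0650; 0.0650 0.4600]  H_jac=[0.7227 -0.6911]  S=[0.8804]  K=[0.4922; -0.3077]  nu=[-3.7017]  x^+=[-0.1800, -0.4309]  P^+=[0.4484 0.1983; 0.1983 0.3766]
step 2: x^-=[-0.2920, -0.4309]  P^-=[0.6470 0.3063; 0.3063 0.5866]  H_jac=[-0.5611 -0.8278]  S=[1.2701]  K=[-0.4854; -0.5176]  nu=[-2.0605]  x^+=[0.7082, 0.6357]  P^+=[0.3478 -0.0129; -0.0129 0.2463]
step 3: x^-=[0.8735, 0.6357]  P^-=[0.4277 0.0612; 0.0612 0.4563]  H_jac=[0.8085 0.5884]  S=[0.8758]  K=[0.4360; 0.3631]  nu=[-1.9403]  x^+=[0.0276, -0.0688]  P^+=[0.2613 -0.0774; -0.0774 0.3409]

K[0,0] = 0.4360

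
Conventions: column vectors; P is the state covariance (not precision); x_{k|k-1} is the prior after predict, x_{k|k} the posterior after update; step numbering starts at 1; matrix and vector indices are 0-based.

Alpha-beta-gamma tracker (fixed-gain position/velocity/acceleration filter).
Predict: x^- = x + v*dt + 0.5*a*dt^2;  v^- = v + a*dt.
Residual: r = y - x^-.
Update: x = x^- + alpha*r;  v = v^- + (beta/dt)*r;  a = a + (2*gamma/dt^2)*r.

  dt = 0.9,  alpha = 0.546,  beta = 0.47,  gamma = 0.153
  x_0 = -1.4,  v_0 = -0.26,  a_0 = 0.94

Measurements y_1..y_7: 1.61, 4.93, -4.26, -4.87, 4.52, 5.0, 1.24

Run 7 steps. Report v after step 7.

v_post = 3.7271

step 1: x_pred=-1.2533  r=2.8633  x^+=0.3101  v^+=2.0813  a^+=2.0217
step 2: x_pred=3.0020  r=1.9280  x^+=4.0547  v^+=4.9076  a^+=2.7500
step 3: x_pred=9.5853  r=-13.8453  x^+=2.0258  v^+=0.1523  a^+=-2.4804
step 4: x_pred=1.1583  r=-6.0283  x^+=-2.1331  v^+=-5.2282  a^+=-4.7578
step 5: x_pred=-8.7654  r=13.2854  x^+=-1.5116  v^+=-2.5722  a^+=0.2611
step 6: x_pred=-3.7208  r=8.7208  x^+=1.0408  v^+=2.2170  a^+=3.5557
step 7: x_pred=4.4761  r=-3.2361  x^+=2.7092  v^+=3.7271  a^+=2.3331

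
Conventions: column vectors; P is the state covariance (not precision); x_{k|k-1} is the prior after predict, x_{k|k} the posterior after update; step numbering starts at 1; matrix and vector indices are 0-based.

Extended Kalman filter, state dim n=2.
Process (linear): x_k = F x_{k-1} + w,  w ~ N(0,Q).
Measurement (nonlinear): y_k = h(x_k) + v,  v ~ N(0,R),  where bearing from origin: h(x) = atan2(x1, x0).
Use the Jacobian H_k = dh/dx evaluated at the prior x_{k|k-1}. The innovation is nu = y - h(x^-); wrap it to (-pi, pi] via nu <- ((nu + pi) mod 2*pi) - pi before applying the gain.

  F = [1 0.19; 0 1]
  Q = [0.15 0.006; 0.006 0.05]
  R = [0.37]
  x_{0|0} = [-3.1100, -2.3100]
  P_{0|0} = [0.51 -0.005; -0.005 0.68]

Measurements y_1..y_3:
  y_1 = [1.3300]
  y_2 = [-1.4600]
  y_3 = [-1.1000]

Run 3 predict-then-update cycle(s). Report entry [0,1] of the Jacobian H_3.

H_jac[0,1] = -0.1841

step 1: x^-=[-3.5489, -2.3100]  P^-=[0.6826 0.1302; 0.1302 0.7300]  H_jac=[0.1288 -0.1979]  S=[0.4033]  K=[0.1542; -0.3167]  nu=[-2.3886]  x^+=[-3.9172, -1.5536]  P^+=[0.6731 0.1499; 0.1499 0.6896]
step 2: x^-=[-4.2123, -1.5536]  P^-=[0.9049 0.2869; 0.2869 0.7396]  H_jac=[0.0771 -0.2090]  S=[0.3984]  K=[0.0246; -0.3324]  nu=[1.3283]  x^+=[-4.1797, -1.9951]  P^+=[0.9047 0.2902; 0.2902 0.6955]
step 3: x^-=[-4.5588, -1.9951]  P^-=[1.1900 0.4283; 0.4283 0.7455]  H_jac=[0.0806 -0.1841]  S=[0.3903]  K=[0.0436; -0.2633]  nu=[1.6291]  x^+=[-4.4877, -2.4239]  P^+=[1.1893 0.4328; 0.4328 0.7185]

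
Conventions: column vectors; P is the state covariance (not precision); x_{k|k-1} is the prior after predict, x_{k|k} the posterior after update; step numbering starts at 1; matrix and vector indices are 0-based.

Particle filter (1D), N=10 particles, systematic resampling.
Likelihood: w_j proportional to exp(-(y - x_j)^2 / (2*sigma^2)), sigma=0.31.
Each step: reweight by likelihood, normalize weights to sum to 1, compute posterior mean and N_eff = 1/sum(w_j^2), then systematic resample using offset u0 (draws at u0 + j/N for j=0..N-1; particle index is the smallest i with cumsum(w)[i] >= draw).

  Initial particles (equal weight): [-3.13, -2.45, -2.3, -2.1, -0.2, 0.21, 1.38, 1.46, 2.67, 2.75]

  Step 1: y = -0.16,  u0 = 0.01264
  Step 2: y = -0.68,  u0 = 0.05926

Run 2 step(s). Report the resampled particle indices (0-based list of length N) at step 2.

step 1: w=[0.0000, 0.0000, 0.0000, 0.0000, 0.6691, 0.3309, 0.0000, 0.0000, 0.0000, 0.0000]  mean=-0.0643  Neff=1.7948  idx=[4, 4, 4, 4, 4, 4, 4, 5, 5, 5]
step 2: w=[0.1396, 0.1396, 0.1396, 0.1396, 0.1396, 0.1396, 0.1396, 0.0075, 0.0075, 0.0075]  mean=-0.1908  Neff=7.3174  idx=[0, 1, 1, 2, 3, 4, 4, 5, 6, 6]

resampled_idx = [0, 1, 1, 2, 3, 4, 4, 5, 6, 6]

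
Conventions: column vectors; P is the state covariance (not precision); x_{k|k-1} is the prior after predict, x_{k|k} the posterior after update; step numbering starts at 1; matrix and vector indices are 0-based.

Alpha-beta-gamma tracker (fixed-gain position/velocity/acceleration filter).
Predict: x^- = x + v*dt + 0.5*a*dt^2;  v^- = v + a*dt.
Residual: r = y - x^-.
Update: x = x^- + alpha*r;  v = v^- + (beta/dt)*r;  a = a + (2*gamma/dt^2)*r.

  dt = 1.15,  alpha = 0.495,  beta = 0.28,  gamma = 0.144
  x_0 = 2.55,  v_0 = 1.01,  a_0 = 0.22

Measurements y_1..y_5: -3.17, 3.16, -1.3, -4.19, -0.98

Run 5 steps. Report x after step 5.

step 1: x_pred=3.8570  r=-7.0270  x^+=0.3786  v^+=-0.4479  a^+=-1.3103
step 2: x_pred=-1.0029  r=4.1629  x^+=1.0577  v^+=-0.9411  a^+=-0.4037
step 3: x_pred=-0.2915  r=-1.0085  x^+=-0.7907  v^+=-1.6509  a^+=-0.6233
step 4: x_pred=-3.1015  r=-1.0885  x^+=-3.6403  v^+=-2.6328  a^+=-0.8604
step 5: x_pred=-7.2369  r=6.2569  x^+=-4.1398  v^+=-2.0988  a^+=0.5022

x_post = -4.1398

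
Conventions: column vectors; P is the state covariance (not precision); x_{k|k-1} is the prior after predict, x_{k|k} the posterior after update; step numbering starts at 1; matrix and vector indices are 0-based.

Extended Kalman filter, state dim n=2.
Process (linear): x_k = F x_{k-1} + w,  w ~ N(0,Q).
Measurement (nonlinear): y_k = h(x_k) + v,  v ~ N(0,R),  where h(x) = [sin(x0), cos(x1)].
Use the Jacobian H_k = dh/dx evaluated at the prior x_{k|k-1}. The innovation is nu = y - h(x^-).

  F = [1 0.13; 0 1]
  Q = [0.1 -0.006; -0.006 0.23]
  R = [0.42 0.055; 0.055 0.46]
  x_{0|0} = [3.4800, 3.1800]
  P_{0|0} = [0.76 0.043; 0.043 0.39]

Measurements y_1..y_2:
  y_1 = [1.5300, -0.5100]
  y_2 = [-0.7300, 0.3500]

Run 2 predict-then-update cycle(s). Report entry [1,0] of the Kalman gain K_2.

step 1: x^-=[3.8934, 3.1800]  P^-=[0.8778 0.0877; 0.0877 0.6200]  H_jac=[-0.7305 0.0000; 0.0000 0.0384]  S=[0.8883 0.0525; 0.0525 0.4609]  K=[-0.7271 0.0902; -0.0757 0.0603]  nu=[2.2130, 0.4893]  x^+=[2.3285, 3.0420]  P^+=[0.4113 0.0390; 0.0390 0.6137]
step 2: x^-=[2.7240, 3.0420]  P^-=[0.5318 0.1128; 0.1128 0.8437]  H_jac=[-0.9141 0.0000; 0.0000 -0.0994]  S=[0.8643 0.0652; 0.0652 0.4683]  K=[-0.5665 0.0550; -0.1069 -0.1642]  nu=[-1.1356, 1.3450]  x^+=[3.4413, 2.9425]  P^+=[0.2570 0.0590; 0.0590 0.8189]

K[1,0] = -0.1069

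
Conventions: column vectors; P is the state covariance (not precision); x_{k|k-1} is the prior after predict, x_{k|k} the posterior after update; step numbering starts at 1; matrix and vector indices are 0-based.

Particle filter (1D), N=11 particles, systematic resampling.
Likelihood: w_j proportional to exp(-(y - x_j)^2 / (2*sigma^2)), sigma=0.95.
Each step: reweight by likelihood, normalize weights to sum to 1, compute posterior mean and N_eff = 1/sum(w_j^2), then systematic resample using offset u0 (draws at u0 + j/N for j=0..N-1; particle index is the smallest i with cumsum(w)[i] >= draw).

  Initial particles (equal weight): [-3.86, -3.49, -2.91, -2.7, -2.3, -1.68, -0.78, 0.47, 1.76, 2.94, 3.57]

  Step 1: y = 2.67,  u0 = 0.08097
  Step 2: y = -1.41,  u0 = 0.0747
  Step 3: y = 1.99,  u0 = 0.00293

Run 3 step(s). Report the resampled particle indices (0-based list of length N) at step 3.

resampled_idx = [0, 1, 2, 3, 4, 5, 6, 7, 8, 9, 10]

step 1: w=[0.0000, 0.0000, 0.0000, 0.0000, 0.0000, 0.0000, 0.0006, 0.0298, 0.2747, 0.4174, 0.2775]  mean=2.7149  Neff=3.0525  idx=[8, 8, 8, 9, 9, 9, 9, 9, 10, 10, 10]
step 2: w=[0.3292, 0.3292, 0.3292, 0.0024, 0.0024, 0.0024, 0.0024, 0.0024, 0.0001, 0.0001, 0.0001]  mean=1.7747  Neff=3.0752  idx=[0, 0, 0, 1, 1, 1, 1, 2, 2, 2, 2]
step 3: w=[0.0909, 0.0909, 0.0909, 0.0909, 0.0909, 0.0909, 0.0909, 0.0909, 0.0909, 0.0909, 0.0909]  mean=1.7600  Neff=11.0000  idx=[0, 1, 2, 3, 4, 5, 6, 7, 8, 9, 10]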